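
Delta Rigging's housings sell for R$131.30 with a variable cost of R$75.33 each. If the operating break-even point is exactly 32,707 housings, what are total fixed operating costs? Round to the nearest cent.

R$1,830,610.79

Unit CM = price − variable cost = R$131.30 − R$75.33 = R$55.97.
Fixed costs = break-even units × CM = 32,707 × R$55.97 = R$1,830,610.79.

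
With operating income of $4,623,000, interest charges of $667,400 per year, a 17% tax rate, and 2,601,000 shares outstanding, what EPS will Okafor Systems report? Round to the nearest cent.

Interest = $667,400.00, so EBT = $4,623,000 − $667,400.00 = $3,955,600.00.
Net income = $3,955,600.00 × (1 − 0.17) = $3,283,148.00.
Per share: $3,283,148.00 / 2,601,000 shares = $1.26.

$1.26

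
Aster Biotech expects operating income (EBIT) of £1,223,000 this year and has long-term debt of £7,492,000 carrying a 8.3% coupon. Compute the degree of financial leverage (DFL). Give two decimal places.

Annual interest charges come to £621,836.00.
DFL = EBIT ÷ (EBIT − I) = £1,223,000 ÷ (£1,223,000 − £621,836.00) = £1,223,000 ÷ £601,164.00 = 2.0344.

2.03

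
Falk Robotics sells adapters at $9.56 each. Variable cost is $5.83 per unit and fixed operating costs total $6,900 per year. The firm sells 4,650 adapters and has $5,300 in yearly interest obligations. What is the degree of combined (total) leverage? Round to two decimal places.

3.37

Contribution at this volume is 4,650 × $3.73 = $17,344.50.
Operating income = contribution − fixed costs = $17,344.50 − $6,900 = $10,444.50. Interest = $5,300.00, so EBIT − I = $5,144.50.
Degree of total leverage = total CM / (EBIT − interest) = $17,344.50 / $5,144.50 = 3.3715.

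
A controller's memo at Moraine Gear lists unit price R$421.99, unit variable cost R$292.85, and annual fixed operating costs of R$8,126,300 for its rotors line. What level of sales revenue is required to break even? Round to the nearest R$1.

R$26,554,262

Contribution margin per unit = R$421.99 − R$292.85 = R$129.14, a CM ratio of R$129.14 ÷ R$421.99 = 0.3060.
Break-even revenue = fixed costs × price ÷ CM = R$8,126,300 × R$421.99 ÷ R$129.14 = R$26,554,262.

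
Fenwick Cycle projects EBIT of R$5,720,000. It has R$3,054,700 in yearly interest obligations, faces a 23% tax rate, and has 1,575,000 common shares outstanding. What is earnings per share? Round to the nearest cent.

R$1.30

Interest = R$3,054,700.00, so EBT = R$5,720,000 − R$3,054,700.00 = R$2,665,300.00.
Net income = R$2,665,300.00 × (1 − 0.23) = R$2,052,281.00.
EPS = R$2,052,281.00 ÷ 1,575,000 = R$1.30.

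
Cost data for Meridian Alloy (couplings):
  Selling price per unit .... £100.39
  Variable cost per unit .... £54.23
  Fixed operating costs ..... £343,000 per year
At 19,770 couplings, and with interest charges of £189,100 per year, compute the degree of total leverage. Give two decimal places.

2.40

Contribution at this volume is 19,770 × £46.16 = £912,583.20.
Subtracting fixed costs: EBIT = £912,583.20 − £343,000 = £569,583.20. Interest = £189,100.00.
DOL = £912,583.20 ÷ £569,583.20 = 1.6022; DFL = £569,583.20 ÷ £380,483.20 = 1.4970.
DCL = DOL × DFL = 1.6022 × 1.4970 = 2.3985.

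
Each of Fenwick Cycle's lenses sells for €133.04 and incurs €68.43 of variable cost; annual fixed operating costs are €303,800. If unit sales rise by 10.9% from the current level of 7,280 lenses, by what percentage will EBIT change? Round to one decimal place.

Total contribution margin = 7,280 × €64.61 = €470,360.80.
Operating income = contribution − fixed costs = €470,360.80 − €303,800 = €166,560.80.
DOL = contribution ÷ EBIT = €470,360.80 ÷ €166,560.80 = 2.8240.
%ΔEBIT = DOL × %ΔSales = 2.8240 × +10.9% = +30.8%.

+30.8%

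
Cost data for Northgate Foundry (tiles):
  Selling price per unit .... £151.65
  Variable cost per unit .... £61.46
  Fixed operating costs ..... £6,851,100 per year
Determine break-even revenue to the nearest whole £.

£11,519,784

CM per unit = £151.65 − £61.46 = £90.19; CM ratio = £90.19 / £151.65 = 0.5947.
Break-even sales = FC ÷ CM ratio = £6,851,100 × £151.65 / £90.19 = £11,519,784.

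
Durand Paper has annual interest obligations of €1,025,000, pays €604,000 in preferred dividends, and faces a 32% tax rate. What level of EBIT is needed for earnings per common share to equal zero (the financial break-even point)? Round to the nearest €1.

€1,913,235

Grossing the preferred dividend up to pre-tax terms: €604,000 / (1 − 0.32) = €888,235.29.
EPS = 0 when EBIT covers interest plus the pre-tax preferred burden: €1,025,000 + €888,235.29 = €1,913,235.29.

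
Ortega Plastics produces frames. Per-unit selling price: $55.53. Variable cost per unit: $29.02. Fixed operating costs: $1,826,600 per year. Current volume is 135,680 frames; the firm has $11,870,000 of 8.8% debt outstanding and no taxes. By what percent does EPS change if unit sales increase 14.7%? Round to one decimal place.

+72.9%

Contribution at this volume is 135,680 × $26.51 = $3,596,876.80.
Operating income = contribution − fixed costs = $3,596,876.80 − $1,826,600 = $1,770,276.80.
Interest = $1,044,560.00, so EBIT − I = $725,716.80.
DCL = total CM / (EBIT − I) = $3,596,876.80 / $725,716.80 = 4.9563.
%ΔEPS = DCL × %ΔSales = 4.9563 × +14.7% = +72.9%.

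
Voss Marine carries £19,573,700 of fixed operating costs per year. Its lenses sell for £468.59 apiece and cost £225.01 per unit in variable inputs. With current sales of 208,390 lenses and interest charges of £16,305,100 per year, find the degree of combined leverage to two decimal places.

3.41

Total contribution margin = 208,390 × £243.58 = £50,759,636.20.
EBIT = £50,759,636.20 − £19,573,700 = £31,185,936.20. Interest = £16,305,100.00.
DOL = £50,759,636.20 ÷ £31,185,936.20 = 1.6276; DFL = £31,185,936.20 ÷ £14,880,836.20 = 2.0957.
DCL = DOL × DFL = 1.6276 × 2.0957 = 3.4110.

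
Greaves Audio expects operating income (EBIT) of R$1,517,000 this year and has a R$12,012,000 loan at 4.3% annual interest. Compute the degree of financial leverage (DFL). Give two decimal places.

Annual interest charges come to R$516,516.00.
DFL = EBIT ÷ (EBIT − I) = R$1,517,000 ÷ (R$1,517,000 − R$516,516.00) = R$1,517,000 ÷ R$1,000,484.00 = 1.5163.

1.52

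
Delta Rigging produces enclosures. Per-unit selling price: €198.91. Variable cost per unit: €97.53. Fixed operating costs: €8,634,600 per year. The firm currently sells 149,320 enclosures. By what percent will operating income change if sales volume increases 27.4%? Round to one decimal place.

+63.8%

Contribution at this volume is 149,320 × €101.38 = €15,138,061.60.
EBIT = €15,138,061.60 − €8,634,600 = €6,503,461.60.
Degree of operating leverage = €15,138,061.60 / €6,503,461.60 = 2.3277.
So EBIT moves 2.3277 × (+27.4%) = +63.8%.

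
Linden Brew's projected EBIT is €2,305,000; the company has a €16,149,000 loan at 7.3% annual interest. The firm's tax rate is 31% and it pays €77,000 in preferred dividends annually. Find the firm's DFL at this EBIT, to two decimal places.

2.27

Annual interest charges come to €1,178,877.00.
Preferred dividends grossed up pre-tax: €77,000 / (1 − 0.31) = €111,594.20.
DFL = EBIT ÷ [EBIT − I − D_p/(1−t)] = €2,305,000 ÷ [€2,305,000 − €1,178,877.00 − €111,594.20] = €2,305,000 ÷ €1,014,528.80 = 2.2720.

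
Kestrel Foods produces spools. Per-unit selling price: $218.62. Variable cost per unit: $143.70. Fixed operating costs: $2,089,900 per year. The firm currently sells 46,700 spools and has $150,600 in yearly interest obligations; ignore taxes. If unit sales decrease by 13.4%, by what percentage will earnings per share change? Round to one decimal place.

At 46,700 units, contribution = 46,700 × $74.92 = $3,498,764.00.
Operating income = contribution − fixed costs = $3,498,764.00 − $2,089,900 = $1,408,864.00.
Interest = $150,600.00, so EBIT − I = $1,258,264.00.
DCL = total CM / (EBIT − I) = $3,498,764.00 / $1,258,264.00 = 2.7806.
EPS therefore changes by 2.7806 × (-13.4%) = -37.3%.

-37.3%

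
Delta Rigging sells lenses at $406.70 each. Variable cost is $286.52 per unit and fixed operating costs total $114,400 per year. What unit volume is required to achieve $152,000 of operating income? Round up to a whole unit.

Each unit contributes $406.70 − $286.52 = $120.18.
Required volume = (fixed costs + target profit) ÷ CM = ($114,400 + $152,000) ÷ $120.18 = 2,216.67, so 2,217 lenses.

2,217 lenses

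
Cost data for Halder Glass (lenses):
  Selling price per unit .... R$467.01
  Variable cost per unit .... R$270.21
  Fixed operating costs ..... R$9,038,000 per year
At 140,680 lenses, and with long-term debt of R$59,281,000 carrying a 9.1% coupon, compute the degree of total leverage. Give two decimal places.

2.09

Contribution at this volume is 140,680 × R$196.80 = R$27,685,824.00.
Operating income = contribution − fixed costs = R$27,685,824.00 − R$9,038,000 = R$18,647,824.00. Interest = R$5,394,571.00.
DOL = R$27,685,824.00 ÷ R$18,647,824.00 = 1.4847; DFL = R$18,647,824.00 ÷ R$13,253,253.00 = 1.4070.
DCL = DOL × DFL = 1.4847 × 1.4070 = 2.0890.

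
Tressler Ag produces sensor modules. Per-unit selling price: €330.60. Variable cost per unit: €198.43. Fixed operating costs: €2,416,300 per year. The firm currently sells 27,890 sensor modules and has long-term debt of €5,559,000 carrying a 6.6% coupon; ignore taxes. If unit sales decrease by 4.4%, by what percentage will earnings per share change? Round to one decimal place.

At 27,890 units, contribution = 27,890 × €132.17 = €3,686,221.30.
Operating income = contribution − fixed costs = €3,686,221.30 − €2,416,300 = €1,269,921.30.
After interest of €366,894.00, pre-tax earnings = €903,027.30.
DCL = total CM / (EBIT − I) = €3,686,221.30 / €903,027.30 = 4.0821.
%ΔEPS = DCL × %ΔSales = 4.0821 × -4.4% = -18.0%.

-18.0%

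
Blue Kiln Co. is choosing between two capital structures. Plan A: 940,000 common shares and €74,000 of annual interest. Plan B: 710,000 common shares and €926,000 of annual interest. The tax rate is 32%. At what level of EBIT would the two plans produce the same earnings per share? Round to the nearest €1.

At indifference, (EBIT − 74,000)(1 − t)/940,000 = (EBIT − 926,000)(1 − t)/710,000.
Cancelling (1 − t) and cross-multiplying: 710,000·(EBIT − 74,000) = 940,000·(EBIT − 926,000).
Solving, EBIT = (926,000·940,000 − 74,000·710,000) / (940,000 − 710,000) = 817,900,000,000 / 230,000 = 3,556,086.96.

€3,556,087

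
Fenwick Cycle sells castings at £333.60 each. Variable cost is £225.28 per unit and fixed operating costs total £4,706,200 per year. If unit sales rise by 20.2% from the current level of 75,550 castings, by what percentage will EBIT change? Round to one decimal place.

+47.5%

At 75,550 units, contribution = 75,550 × £108.32 = £8,183,576.00.
EBIT = £8,183,576.00 − £4,706,200 = £3,477,376.00.
DOL = contribution ÷ EBIT = £8,183,576.00 ÷ £3,477,376.00 = 2.3534.
So EBIT moves 2.3534 × (+20.2%) = +47.5%.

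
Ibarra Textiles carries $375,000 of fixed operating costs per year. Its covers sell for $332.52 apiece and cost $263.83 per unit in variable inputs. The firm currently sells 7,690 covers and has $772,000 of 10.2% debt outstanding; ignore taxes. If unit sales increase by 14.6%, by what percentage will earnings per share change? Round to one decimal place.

Contribution at this volume is 7,690 × $68.69 = $528,226.10.
Operating income = contribution − fixed costs = $528,226.10 − $375,000 = $153,226.10.
After interest of $78,744.00, pre-tax earnings = $74,482.10.
Degree of combined leverage = contribution ÷ (EBIT − I) = $528,226.10 ÷ $74,482.10 = 7.0920.
EPS therefore changes by 7.0920 × (+14.6%) = +103.5%.

+103.5%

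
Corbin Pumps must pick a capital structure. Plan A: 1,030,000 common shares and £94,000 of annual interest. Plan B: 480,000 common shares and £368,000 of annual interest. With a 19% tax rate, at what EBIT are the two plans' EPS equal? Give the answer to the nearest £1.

£607,127

Set EPS_A = EPS_B: (EBIT − £94,000)(1 − 0.19) ÷ 1,030,000 = (EBIT − £368,000)(1 − 0.19) ÷ 480,000.
Cancelling (1 − t) and cross-multiplying: 480,000·(EBIT − 94,000) = 1,030,000·(EBIT − 368,000).
EBIT × (1,030,000 − 480,000) = 368,000 × 1,030,000 − 94,000 × 480,000 = 333,920,000,000, so EBIT = 333,920,000,000 ÷ 550,000 = 607,127.27.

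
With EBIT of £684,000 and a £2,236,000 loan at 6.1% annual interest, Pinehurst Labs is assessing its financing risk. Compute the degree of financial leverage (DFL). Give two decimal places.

1.25

Interest = £136,396.00.
Degree of financial leverage = EBIT / (EBIT − interest) = £684,000 / £547,604.00 = 1.2491.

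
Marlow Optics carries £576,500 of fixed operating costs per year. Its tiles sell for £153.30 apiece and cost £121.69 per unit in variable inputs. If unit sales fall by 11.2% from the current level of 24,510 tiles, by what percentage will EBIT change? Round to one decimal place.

Total contribution margin = 24,510 × £31.61 = £774,761.10.
Subtracting fixed costs: EBIT = £774,761.10 − £576,500 = £198,261.10.
So DOL = total CM / EBIT = £774,761.10 / £198,261.10 = 3.9078.
Operating income changes by 3.9078 × -11.2% = -43.8%.

-43.8%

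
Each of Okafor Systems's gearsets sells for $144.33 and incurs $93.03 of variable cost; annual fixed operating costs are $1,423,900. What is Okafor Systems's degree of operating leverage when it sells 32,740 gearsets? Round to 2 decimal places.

Total contribution margin = 32,740 × $51.30 = $1,679,562.00.
Subtracting fixed costs: EBIT = $1,679,562.00 − $1,423,900 = $255,662.00.
So DOL = total CM / EBIT = $1,679,562.00 / $255,662.00 = 6.5695.

6.57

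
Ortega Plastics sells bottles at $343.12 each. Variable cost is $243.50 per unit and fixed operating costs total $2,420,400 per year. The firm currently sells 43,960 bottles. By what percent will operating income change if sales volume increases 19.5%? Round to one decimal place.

Total contribution margin = 43,960 × $99.62 = $4,379,295.20.
Operating income = contribution − fixed costs = $4,379,295.20 − $2,420,400 = $1,958,895.20.
Degree of operating leverage = $4,379,295.20 / $1,958,895.20 = 2.2356.
%ΔEBIT = DOL × %ΔSales = 2.2356 × +19.5% = +43.6%.

+43.6%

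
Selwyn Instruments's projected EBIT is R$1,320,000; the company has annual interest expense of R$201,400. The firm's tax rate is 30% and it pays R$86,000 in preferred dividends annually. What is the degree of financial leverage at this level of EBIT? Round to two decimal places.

1.33

Annual interest charges come to R$201,400.00.
Pre-tax preferred-dividend burden = R$86,000 ÷ (1 − 0.30) = R$122,857.14.
DFL = EBIT ÷ [EBIT − I − D_p/(1−t)] = R$1,320,000 ÷ [R$1,320,000 − R$201,400.00 − R$122,857.14] = R$1,320,000 ÷ R$995,742.86 = 1.3256.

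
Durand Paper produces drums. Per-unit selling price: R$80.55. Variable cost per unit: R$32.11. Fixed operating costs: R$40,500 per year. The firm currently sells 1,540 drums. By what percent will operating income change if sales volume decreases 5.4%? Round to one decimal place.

-11.8%

At 1,540 units, contribution = 1,540 × R$48.44 = R$74,597.60.
Operating income = contribution − fixed costs = R$74,597.60 − R$40,500 = R$34,097.60.
Degree of operating leverage = R$74,597.60 / R$34,097.60 = 2.1878.
%ΔEBIT = DOL × %ΔSales = 2.1878 × -5.4% = -11.8%.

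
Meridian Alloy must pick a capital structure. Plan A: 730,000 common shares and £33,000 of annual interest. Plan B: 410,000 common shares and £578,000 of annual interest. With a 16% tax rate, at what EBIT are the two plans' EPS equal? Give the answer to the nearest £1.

At indifference, (EBIT − 33,000)(1 − t)/730,000 = (EBIT − 578,000)(1 − t)/410,000.
The (1 − t) factor cancels: (EBIT − 33,000) × 410,000 = (EBIT − 578,000) × 730,000.
Solving, EBIT = (578,000·730,000 − 33,000·410,000) / (730,000 − 410,000) = 408,410,000,000 / 320,000 = 1,276,281.25.

£1,276,281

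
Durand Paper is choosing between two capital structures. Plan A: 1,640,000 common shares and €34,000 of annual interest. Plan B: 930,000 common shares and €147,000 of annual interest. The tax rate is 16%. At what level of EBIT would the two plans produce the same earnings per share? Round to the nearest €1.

Set EPS_A = EPS_B: (EBIT − €34,000)(1 − 0.16) ÷ 1,640,000 = (EBIT − €147,000)(1 − 0.16) ÷ 930,000.
The (1 − t) factor cancels: (EBIT − 34,000) × 930,000 = (EBIT − 147,000) × 1,640,000.
EBIT × (1,640,000 − 930,000) = 147,000 × 1,640,000 − 34,000 × 930,000 = 209,460,000,000, so EBIT = 209,460,000,000 ÷ 710,000 = 295,014.08.

€295,014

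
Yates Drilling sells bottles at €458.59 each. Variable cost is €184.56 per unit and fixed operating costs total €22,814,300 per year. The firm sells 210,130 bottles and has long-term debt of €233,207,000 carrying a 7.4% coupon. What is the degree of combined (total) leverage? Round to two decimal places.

Total contribution margin = 210,130 × €274.03 = €57,581,923.90.
Operating income = contribution − fixed costs = €57,581,923.90 − €22,814,300 = €34,767,623.90. Interest = €17,257,318.00, so EBIT − I = €17,510,305.90.
Degree of total leverage = total CM / (EBIT − interest) = €57,581,923.90 / €17,510,305.90 = 3.2885.

3.29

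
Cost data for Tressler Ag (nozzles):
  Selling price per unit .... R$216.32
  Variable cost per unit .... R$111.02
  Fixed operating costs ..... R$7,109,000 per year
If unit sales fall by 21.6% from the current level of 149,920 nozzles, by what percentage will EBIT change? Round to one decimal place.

-39.3%

Total contribution margin = 149,920 × R$105.30 = R$15,786,576.00.
Subtracting fixed costs: EBIT = R$15,786,576.00 − R$7,109,000 = R$8,677,576.00.
So DOL = total CM / EBIT = R$15,786,576.00 / R$8,677,576.00 = 1.8192.
Operating income changes by 1.8192 × -21.6% = -39.3%.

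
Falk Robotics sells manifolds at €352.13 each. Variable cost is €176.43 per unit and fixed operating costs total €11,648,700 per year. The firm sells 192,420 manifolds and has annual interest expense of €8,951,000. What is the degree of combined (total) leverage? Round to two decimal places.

At 192,420 units, contribution = 192,420 × €175.70 = €33,808,194.00.
Operating income = contribution − fixed costs = €33,808,194.00 − €11,648,700 = €22,159,494.00. Interest = €8,951,000.00, so EBIT − I = €13,208,494.00.
DCL = contribution ÷ (EBIT − I) = €33,808,194.00 ÷ €13,208,494.00 = 2.5596.

2.56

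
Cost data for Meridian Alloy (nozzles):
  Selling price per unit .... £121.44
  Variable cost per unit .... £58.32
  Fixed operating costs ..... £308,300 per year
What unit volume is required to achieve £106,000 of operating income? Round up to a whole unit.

6,564 nozzles

Unit CM = price − variable cost = £121.44 − £58.32 = £63.12.
Units = (FC + target) / CM = (£308,300 + £106,000) / £63.12 = 6,563.69, so 6,564 nozzles.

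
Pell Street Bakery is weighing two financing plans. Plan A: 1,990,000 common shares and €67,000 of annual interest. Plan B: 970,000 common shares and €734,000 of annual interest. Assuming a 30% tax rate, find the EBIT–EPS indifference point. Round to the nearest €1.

€1,368,304

At indifference, (EBIT − 67,000)(1 − t)/1,990,000 = (EBIT − 734,000)(1 − t)/970,000.
The (1 − t) factor cancels: (EBIT − 67,000) × 970,000 = (EBIT − 734,000) × 1,990,000.
Solving, EBIT = (734,000·1,990,000 − 67,000·970,000) / (1,990,000 − 970,000) = 1,395,670,000,000 / 1,020,000 = 1,368,303.92.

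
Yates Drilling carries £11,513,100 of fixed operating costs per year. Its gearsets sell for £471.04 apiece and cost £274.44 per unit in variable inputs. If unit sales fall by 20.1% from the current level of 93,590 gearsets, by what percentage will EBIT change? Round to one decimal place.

At 93,590 units, contribution = 93,590 × £196.60 = £18,399,794.00.
Operating income = contribution − fixed costs = £18,399,794.00 − £11,513,100 = £6,886,694.00.
So DOL = total CM / EBIT = £18,399,794.00 / £6,886,694.00 = 2.6718.
%ΔEBIT = DOL × %ΔSales = 2.6718 × -20.1% = -53.7%.

-53.7%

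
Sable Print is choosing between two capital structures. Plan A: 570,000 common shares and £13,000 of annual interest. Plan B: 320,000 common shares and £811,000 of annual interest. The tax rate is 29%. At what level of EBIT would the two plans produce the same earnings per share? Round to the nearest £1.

£1,832,440

Set EPS_A = EPS_B: (EBIT − £13,000)(1 − 0.29) ÷ 570,000 = (EBIT − £811,000)(1 − 0.29) ÷ 320,000.
The (1 − t) factor cancels: (EBIT − 13,000) × 320,000 = (EBIT − 811,000) × 570,000.
Solving, EBIT = (811,000·570,000 − 13,000·320,000) / (570,000 − 320,000) = 458,110,000,000 / 250,000 = 1,832,440.00.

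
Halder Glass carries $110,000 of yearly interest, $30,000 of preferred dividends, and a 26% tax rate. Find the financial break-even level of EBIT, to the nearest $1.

Grossing the preferred dividend up to pre-tax terms: $30,000 / (1 − 0.26) = $40,540.54.
EPS = 0 when EBIT covers interest plus the pre-tax preferred burden: $110,000 + $40,540.54 = $150,540.54.

$150,541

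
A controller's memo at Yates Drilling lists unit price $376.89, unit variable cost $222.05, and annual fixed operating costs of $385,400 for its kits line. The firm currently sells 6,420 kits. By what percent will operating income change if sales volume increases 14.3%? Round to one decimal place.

At 6,420 units, contribution = 6,420 × $154.84 = $994,072.80.
EBIT = $994,072.80 − $385,400 = $608,672.80.
DOL = contribution ÷ EBIT = $994,072.80 ÷ $608,672.80 = 1.6332.
So EBIT moves 1.6332 × (+14.3%) = +23.4%.

+23.4%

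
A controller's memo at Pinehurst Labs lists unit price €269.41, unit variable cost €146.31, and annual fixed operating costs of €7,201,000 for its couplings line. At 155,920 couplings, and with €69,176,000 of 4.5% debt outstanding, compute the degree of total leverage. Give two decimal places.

2.16

At 155,920 units, contribution = 155,920 × €123.10 = €19,193,752.00.
EBIT = €19,193,752.00 − €7,201,000 = €11,992,752.00. Interest = €3,112,920.00.
DOL = €19,193,752.00 ÷ €11,992,752.00 = 1.6004; DFL = €11,992,752.00 ÷ €8,879,832.00 = 1.3506.
DCL = DOL × DFL = 1.6004 × 1.3506 = 2.1615.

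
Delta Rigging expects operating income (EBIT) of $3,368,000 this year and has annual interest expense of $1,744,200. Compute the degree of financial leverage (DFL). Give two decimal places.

Interest = $1,744,200.00.
Degree of financial leverage = EBIT / (EBIT − interest) = $3,368,000 / $1,623,800.00 = 2.0741.

2.07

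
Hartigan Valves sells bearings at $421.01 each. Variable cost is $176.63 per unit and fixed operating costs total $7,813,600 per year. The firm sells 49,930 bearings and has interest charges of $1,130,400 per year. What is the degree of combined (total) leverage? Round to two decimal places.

3.75

Contribution at this volume is 49,930 × $244.38 = $12,201,893.40.
Subtracting fixed costs: EBIT = $12,201,893.40 − $7,813,600 = $4,388,293.40. Interest = $1,130,400.00.
DOL = $12,201,893.40 ÷ $4,388,293.40 = 2.7806; DFL = $4,388,293.40 ÷ $3,257,893.40 = 1.3470.
Combined leverage = 2.7806 × 1.3470 = 3.7455.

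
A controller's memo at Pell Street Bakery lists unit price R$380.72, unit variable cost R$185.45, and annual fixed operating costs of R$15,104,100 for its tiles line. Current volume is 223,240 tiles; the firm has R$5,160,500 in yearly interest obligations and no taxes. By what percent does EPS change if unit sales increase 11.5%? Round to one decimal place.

Contribution at this volume is 223,240 × R$195.27 = R$43,592,074.80.
Operating income = contribution − fixed costs = R$43,592,074.80 − R$15,104,100 = R$28,487,974.80.
After interest of R$5,160,500.00, pre-tax earnings = R$23,327,474.80.
DCL = total CM / (EBIT − I) = R$43,592,074.80 / R$23,327,474.80 = 1.8687.
EPS therefore changes by 1.8687 × (+11.5%) = +21.5%.

+21.5%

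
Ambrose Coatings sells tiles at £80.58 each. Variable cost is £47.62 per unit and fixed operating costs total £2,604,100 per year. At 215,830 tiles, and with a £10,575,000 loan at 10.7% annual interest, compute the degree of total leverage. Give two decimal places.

2.11

Total contribution margin = 215,830 × £32.96 = £7,113,756.80.
Subtracting fixed costs: EBIT = £7,113,756.80 − £2,604,100 = £4,509,656.80. Interest = £1,131,525.00.
DOL = £7,113,756.80 ÷ £4,509,656.80 = 1.5774; DFL = £4,509,656.80 ÷ £3,378,131.80 = 1.3350.
DCL = DOL × DFL = 1.5774 × 1.3350 = 2.1058.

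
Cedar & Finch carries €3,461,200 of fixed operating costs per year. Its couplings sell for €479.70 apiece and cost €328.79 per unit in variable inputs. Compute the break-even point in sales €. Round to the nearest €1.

€11,002,171

Contribution margin per unit = €479.70 − €328.79 = €150.91, a CM ratio of €150.91 ÷ €479.70 = 0.3146.
Break-even sales = FC ÷ CM ratio = €3,461,200 × €479.70 / €150.91 = €11,002,171.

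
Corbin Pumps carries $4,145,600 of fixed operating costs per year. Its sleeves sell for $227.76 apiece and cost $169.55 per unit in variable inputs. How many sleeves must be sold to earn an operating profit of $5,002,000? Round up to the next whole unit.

157,149 sleeves

Each unit contributes $227.76 − $169.55 = $58.21.
Units = (FC + target) / CM = ($4,145,600 + $5,002,000) / $58.21 = 157,148.26, so 157,149 sleeves.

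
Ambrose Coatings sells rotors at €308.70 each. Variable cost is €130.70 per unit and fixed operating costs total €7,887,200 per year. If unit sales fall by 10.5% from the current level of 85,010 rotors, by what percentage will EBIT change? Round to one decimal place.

-21.9%

Total contribution margin = 85,010 × €178.00 = €15,131,780.00.
Operating income = contribution − fixed costs = €15,131,780.00 − €7,887,200 = €7,244,580.00.
So DOL = total CM / EBIT = €15,131,780.00 / €7,244,580.00 = 2.0887.
Operating income changes by 2.0887 × -10.5% = -21.9%.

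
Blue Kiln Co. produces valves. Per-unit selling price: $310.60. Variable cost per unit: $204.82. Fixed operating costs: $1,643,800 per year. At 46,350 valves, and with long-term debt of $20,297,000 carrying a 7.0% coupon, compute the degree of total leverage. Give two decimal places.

Total contribution margin = 46,350 × $105.78 = $4,902,903.00.
Subtracting fixed costs: EBIT = $4,902,903.00 − $1,643,800 = $3,259,103.00. Interest = $1,420,790.00.
DOL = $4,902,903.00 ÷ $3,259,103.00 = 1.5044; DFL = $3,259,103.00 ÷ $1,838,313.00 = 1.7729.
DCL = DOL × DFL = 1.5044 × 1.7729 = 2.6672.

2.67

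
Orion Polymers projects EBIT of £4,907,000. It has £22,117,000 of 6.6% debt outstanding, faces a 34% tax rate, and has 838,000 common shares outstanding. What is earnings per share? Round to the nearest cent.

Interest = £1,459,722.00, so EBT = £4,907,000 − £1,459,722.00 = £3,447,278.00.
After tax at 34%: net income = £3,447,278.00 × 0.66 = £2,275,203.48.
EPS = £2,275,203.48 ÷ 838,000 = £2.72.

£2.72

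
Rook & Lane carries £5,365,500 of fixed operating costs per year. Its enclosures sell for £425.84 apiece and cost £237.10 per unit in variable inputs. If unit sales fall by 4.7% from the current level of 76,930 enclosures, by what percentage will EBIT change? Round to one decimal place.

Contribution at this volume is 76,930 × £188.74 = £14,519,768.20.
Operating income = contribution − fixed costs = £14,519,768.20 − £5,365,500 = £9,154,268.20.
Degree of operating leverage = £14,519,768.20 / £9,154,268.20 = 1.5861.
%ΔEBIT = DOL × %ΔSales = 1.5861 × -4.7% = -7.5%.

-7.5%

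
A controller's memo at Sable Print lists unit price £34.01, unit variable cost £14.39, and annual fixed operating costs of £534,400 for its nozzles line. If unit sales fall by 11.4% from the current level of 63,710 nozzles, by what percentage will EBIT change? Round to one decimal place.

At 63,710 units, contribution = 63,710 × £19.62 = £1,249,990.20.
Subtracting fixed costs: EBIT = £1,249,990.20 − £534,400 = £715,590.20.
So DOL = total CM / EBIT = £1,249,990.20 / £715,590.20 = 1.7468.
Operating income changes by 1.7468 × -11.4% = -19.9%.

-19.9%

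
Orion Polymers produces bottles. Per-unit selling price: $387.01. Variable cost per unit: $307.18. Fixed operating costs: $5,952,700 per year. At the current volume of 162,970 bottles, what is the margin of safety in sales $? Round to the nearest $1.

Each unit contributes $387.01 − $307.18 = $79.83. Break-even units = $5,952,700 ÷ $79.83 = 74,567.21; break-even revenue = 74,567.21 × $387.01 = $28,858,254.13.
Actual sales revenue = 162,970 × $387.01 = $63,071,019.70.
Margin of safety = $63,071,019.70 − $28,858,254.13 = $34,212,766.

$34,212,766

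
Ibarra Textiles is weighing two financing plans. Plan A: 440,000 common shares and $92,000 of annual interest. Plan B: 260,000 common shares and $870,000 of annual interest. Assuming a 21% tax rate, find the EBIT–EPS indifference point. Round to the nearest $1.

$1,993,778

Set EPS_A = EPS_B: (EBIT − $92,000)(1 − 0.21) ÷ 440,000 = (EBIT − $870,000)(1 − 0.21) ÷ 260,000.
Cancelling (1 − t) and cross-multiplying: 260,000·(EBIT − 92,000) = 440,000·(EBIT − 870,000).
EBIT × (440,000 − 260,000) = 870,000 × 440,000 − 92,000 × 260,000 = 358,880,000,000, so EBIT = 358,880,000,000 ÷ 180,000 = 1,993,777.78.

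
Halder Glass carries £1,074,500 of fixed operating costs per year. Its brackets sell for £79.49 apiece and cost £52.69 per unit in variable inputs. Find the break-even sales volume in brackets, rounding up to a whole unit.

Unit CM = price − variable cost = £79.49 − £52.69 = £26.80.
Break-even Q = £1,074,500 / £26.80 = 40,093.28 → 40,094 brackets.

40,094 brackets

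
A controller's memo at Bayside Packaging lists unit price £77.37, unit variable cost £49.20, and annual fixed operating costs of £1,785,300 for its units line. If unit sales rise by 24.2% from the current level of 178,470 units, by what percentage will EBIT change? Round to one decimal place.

At 178,470 units, contribution = 178,470 × £28.17 = £5,027,499.90.
Operating income = contribution − fixed costs = £5,027,499.90 − £1,785,300 = £3,242,199.90.
Degree of operating leverage = £5,027,499.90 / £3,242,199.90 = 1.5506.
%ΔEBIT = DOL × %ΔSales = 1.5506 × +24.2% = +37.5%.

+37.5%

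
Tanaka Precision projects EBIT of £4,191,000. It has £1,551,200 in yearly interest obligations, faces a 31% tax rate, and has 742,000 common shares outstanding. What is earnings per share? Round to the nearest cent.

Pre-tax income = £4,191,000 − £1,551,200.00 = £2,639,800.00.
Net income = £2,639,800.00 × (1 − 0.31) = £1,821,462.00.
Per share: £1,821,462.00 / 742,000 shares = £2.45.

£2.45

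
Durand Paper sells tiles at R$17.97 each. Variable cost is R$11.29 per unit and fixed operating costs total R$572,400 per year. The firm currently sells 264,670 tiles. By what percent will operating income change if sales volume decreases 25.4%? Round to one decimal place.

At 264,670 units, contribution = 264,670 × R$6.68 = R$1,767,995.60.
Operating income = contribution − fixed costs = R$1,767,995.60 − R$572,400 = R$1,195,595.60.
Degree of operating leverage = R$1,767,995.60 / R$1,195,595.60 = 1.4788.
%ΔEBIT = DOL × %ΔSales = 1.4788 × -25.4% = -37.6%.

-37.6%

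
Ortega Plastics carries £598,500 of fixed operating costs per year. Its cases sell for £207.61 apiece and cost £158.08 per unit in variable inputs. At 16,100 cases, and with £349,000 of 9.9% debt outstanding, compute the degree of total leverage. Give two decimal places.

4.85

Total contribution margin = 16,100 × £49.53 = £797,433.00.
Subtracting fixed costs: EBIT = £797,433.00 − £598,500 = £198,933.00. Interest = £34,551.00.
DOL = £797,433.00 ÷ £198,933.00 = 4.0086; DFL = £198,933.00 ÷ £164,382.00 = 1.2102.
DCL = DOL × DFL = 4.0086 × 1.2102 = 4.8512.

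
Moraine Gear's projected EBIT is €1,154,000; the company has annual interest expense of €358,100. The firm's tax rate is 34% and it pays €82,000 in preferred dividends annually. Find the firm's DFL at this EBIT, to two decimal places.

1.72

Annual interest charges come to €358,100.00.
Preferred dividends grossed up pre-tax: €82,000 / (1 − 0.34) = €124,242.42.
DFL = EBIT ÷ [EBIT − I − D_p/(1−t)] = €1,154,000 ÷ [€1,154,000 − €358,100.00 − €124,242.42] = €1,154,000 ÷ €671,657.58 = 1.7181.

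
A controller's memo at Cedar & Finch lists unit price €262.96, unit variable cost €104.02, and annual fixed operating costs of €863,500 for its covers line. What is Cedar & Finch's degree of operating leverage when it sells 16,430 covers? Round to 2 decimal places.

1.49

Total contribution margin = 16,430 × €158.94 = €2,611,384.20.
EBIT = €2,611,384.20 − €863,500 = €1,747,884.20.
DOL = contribution ÷ EBIT = €2,611,384.20 ÷ €1,747,884.20 = 1.4940.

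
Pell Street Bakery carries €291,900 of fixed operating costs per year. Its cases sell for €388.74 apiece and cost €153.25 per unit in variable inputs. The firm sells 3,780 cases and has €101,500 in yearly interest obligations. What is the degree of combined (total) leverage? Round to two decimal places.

1.79

Total contribution margin = 3,780 × €235.49 = €890,152.20.
Operating income = contribution − fixed costs = €890,152.20 − €291,900 = €598,252.20. Interest = €101,500.00, so EBIT − I = €496,752.20.
Degree of total leverage = total CM / (EBIT − interest) = €890,152.20 / €496,752.20 = 1.7919.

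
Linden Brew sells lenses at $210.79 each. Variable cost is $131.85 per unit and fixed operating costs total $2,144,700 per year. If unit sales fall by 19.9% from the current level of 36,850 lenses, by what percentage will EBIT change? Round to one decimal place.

At 36,850 units, contribution = 36,850 × $78.94 = $2,908,939.00.
Operating income = contribution − fixed costs = $2,908,939.00 − $2,144,700 = $764,239.00.
DOL = contribution ÷ EBIT = $2,908,939.00 ÷ $764,239.00 = 3.8063.
Operating income changes by 3.8063 × -19.9% = -75.7%.

-75.7%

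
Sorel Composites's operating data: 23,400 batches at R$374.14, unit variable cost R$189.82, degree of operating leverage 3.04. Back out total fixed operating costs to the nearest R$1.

R$2,894,309

Total contribution margin = 23,400 × R$184.32 = R$4,313,088.00.
Since DOL = CM ÷ EBIT, EBIT = R$4,313,088.00 ÷ 3.04 = R$1,418,778.95.
Fixed costs = CM − EBIT = R$4,313,088.00 − R$1,418,778.95 = R$2,894,309.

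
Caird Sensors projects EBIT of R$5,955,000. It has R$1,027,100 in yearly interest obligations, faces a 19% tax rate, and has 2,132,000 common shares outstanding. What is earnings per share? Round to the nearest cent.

Pre-tax income = R$5,955,000 − R$1,027,100.00 = R$4,927,900.00.
After tax at 19%: net income = R$4,927,900.00 × 0.81 = R$3,991,599.00.
Per share: R$3,991,599.00 / 2,132,000 shares = R$1.87.

R$1.87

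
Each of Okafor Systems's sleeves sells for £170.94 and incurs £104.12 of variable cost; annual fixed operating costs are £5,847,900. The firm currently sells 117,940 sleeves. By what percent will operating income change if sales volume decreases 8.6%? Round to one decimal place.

-33.3%

Contribution at this volume is 117,940 × £66.82 = £7,880,750.80.
EBIT = £7,880,750.80 − £5,847,900 = £2,032,850.80.
DOL = contribution ÷ EBIT = £7,880,750.80 ÷ £2,032,850.80 = 3.8767.
So EBIT moves 3.8767 × (-8.6%) = -33.3%.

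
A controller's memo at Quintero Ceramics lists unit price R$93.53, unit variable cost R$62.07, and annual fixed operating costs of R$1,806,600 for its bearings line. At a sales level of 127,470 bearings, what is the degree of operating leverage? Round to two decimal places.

At 127,470 units, contribution = 127,470 × R$31.46 = R$4,010,206.20.
EBIT = R$4,010,206.20 − R$1,806,600 = R$2,203,606.20.
Degree of operating leverage = R$4,010,206.20 / R$2,203,606.20 = 1.8198.

1.82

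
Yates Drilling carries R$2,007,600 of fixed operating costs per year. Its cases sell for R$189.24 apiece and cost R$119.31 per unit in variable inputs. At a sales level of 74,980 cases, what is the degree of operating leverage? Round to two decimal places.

At 74,980 units, contribution = 74,980 × R$69.93 = R$5,243,351.40.
EBIT = R$5,243,351.40 − R$2,007,600 = R$3,235,751.40.
Degree of operating leverage = R$5,243,351.40 / R$3,235,751.40 = 1.6204.

1.62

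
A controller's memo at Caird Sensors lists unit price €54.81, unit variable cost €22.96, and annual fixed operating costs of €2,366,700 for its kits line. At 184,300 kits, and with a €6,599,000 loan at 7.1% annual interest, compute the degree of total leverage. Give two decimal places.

1.93

At 184,300 units, contribution = 184,300 × €31.85 = €5,869,955.00.
Subtracting fixed costs: EBIT = €5,869,955.00 − €2,366,700 = €3,503,255.00. Interest = €468,529.00, so EBIT − I = €3,034,726.00.
DCL = contribution ÷ (EBIT − I) = €5,869,955.00 ÷ €3,034,726.00 = 1.9343.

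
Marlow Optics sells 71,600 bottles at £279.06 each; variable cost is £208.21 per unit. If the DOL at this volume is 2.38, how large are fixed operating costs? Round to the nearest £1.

£2,941,406

At 71,600 units, contribution = 71,600 × £70.85 = £5,072,860.00.
Since DOL = CM ÷ EBIT, EBIT = £5,072,860.00 ÷ 2.38 = £2,131,453.78.
Fixed costs = CM − EBIT = £5,072,860.00 − £2,131,453.78 = £2,941,406.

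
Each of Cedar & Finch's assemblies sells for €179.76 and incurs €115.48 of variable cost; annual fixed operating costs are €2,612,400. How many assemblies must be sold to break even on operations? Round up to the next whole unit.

40,641 assemblies

Unit CM = price − variable cost = €179.76 − €115.48 = €64.28.
Break-even volume = fixed costs ÷ CM per unit = €2,612,400 ÷ €64.28 = 40,640.95, so 40,641 assemblies.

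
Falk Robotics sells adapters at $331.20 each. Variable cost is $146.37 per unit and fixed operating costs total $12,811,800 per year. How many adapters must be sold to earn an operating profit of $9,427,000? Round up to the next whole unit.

120,321 adapters

Contribution margin per unit = $331.20 − $146.37 = $184.83.
Required volume = (fixed costs + target profit) ÷ CM = ($12,811,800 + $9,427,000) ÷ $184.83 = 120,320.29, so 120,321 adapters.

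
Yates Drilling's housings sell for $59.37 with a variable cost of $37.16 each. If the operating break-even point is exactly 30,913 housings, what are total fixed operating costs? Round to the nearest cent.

Each unit contributes $59.37 − $37.16 = $22.21.
Since BE = FC / CM, FC = 30,913 × $22.21 = $686,577.73.

$686,577.73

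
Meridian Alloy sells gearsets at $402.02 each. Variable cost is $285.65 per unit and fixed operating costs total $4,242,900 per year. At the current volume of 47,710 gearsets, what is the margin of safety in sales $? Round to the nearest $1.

$4,522,553

Unit CM = price − variable cost = $402.02 − $285.65 = $116.37. Break-even units = $4,242,900 ÷ $116.37 = 36,460.43; break-even revenue = 36,460.43 × $402.02 = $14,657,821.24.
Current sales = 47,710 × $402.02 = $19,180,374.20.
Margin of safety = $19,180,374.20 − $14,657,821.24 = $4,522,553.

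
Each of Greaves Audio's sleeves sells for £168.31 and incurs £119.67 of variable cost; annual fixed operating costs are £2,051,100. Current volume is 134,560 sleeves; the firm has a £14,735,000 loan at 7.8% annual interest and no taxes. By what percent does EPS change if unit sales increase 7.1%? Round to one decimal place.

At 134,560 units, contribution = 134,560 × £48.64 = £6,544,998.40.
Operating income = contribution − fixed costs = £6,544,998.40 − £2,051,100 = £4,493,898.40.
After interest of £1,149,330.00, pre-tax earnings = £3,344,568.40.
Degree of combined leverage = contribution ÷ (EBIT − I) = £6,544,998.40 ÷ £3,344,568.40 = 1.9569.
EPS therefore changes by 1.9569 × (+7.1%) = +13.9%.

+13.9%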